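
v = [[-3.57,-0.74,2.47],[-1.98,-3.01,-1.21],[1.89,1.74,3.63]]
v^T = [[-3.57, -1.98, 1.89], [-0.74, -3.01, 1.74], [2.47, -1.21, 3.63]]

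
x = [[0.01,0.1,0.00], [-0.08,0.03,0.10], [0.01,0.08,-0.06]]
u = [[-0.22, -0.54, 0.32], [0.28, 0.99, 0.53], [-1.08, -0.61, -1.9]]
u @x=[[0.04, -0.01, -0.07],[-0.07, 0.1, 0.07],[0.02, -0.28, 0.05]]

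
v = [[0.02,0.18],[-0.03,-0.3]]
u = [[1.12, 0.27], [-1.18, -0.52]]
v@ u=[[-0.19, -0.09], [0.32, 0.15]]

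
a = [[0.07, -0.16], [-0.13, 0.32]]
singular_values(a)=[0.39, 0.0]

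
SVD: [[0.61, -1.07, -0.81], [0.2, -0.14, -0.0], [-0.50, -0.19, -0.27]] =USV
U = [[-0.99, -0.03, -0.13], [-0.12, -0.25, 0.96], [-0.06, 0.97, 0.24]]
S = [1.49, 0.61, 0.06]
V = [[-0.4, 0.73, 0.55], [-0.90, -0.20, -0.39], [-0.18, -0.65, 0.74]]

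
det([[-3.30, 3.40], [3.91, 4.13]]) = -26.923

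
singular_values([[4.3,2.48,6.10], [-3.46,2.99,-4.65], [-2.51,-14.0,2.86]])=[14.99, 9.44, 1.07]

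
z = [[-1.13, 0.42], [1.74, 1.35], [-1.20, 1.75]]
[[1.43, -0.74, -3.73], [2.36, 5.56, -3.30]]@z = [[1.57, -6.93],[10.97, 2.72]]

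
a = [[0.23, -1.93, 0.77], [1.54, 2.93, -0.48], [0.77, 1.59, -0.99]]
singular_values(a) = [4.26, 1.08, 0.56]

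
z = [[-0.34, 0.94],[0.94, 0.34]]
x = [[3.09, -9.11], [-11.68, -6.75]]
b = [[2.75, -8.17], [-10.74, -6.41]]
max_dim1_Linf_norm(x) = 11.68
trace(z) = 0.00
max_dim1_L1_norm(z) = 1.28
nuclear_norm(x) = 23.00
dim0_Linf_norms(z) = [0.94, 0.94]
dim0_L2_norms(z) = [1.0, 1.0]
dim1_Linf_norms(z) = [0.94, 0.94]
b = z + x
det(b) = -105.37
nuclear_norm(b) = 21.01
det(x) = -127.26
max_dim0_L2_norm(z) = 1.0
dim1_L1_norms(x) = [12.2, 18.43]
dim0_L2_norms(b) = [11.09, 10.38]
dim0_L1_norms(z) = [1.28, 1.28]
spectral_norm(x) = 13.74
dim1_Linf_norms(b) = [8.17, 10.74]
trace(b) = -3.66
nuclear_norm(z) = 2.00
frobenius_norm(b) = 15.19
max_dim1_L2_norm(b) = 12.51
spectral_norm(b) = 12.74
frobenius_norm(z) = 1.41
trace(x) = -3.66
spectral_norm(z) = 1.00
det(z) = -1.00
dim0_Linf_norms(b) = [10.74, 8.17]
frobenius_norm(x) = 16.57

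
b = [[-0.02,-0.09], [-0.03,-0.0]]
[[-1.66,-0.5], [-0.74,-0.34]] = b@[[24.66, 11.24], [13.01, 3.04]]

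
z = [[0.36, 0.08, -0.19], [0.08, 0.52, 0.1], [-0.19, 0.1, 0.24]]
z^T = [[0.36, 0.08, -0.19], [0.08, 0.52, 0.10], [-0.19, 0.10, 0.24]]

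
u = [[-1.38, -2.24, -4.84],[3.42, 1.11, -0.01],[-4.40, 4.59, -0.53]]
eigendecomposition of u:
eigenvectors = [[(-0.62+0j), (0.56-0.13j), (0.56+0.13j)],[0.29+0.00j, (0.12-0.54j), (0.12+0.54j)],[(-0.73+0j), -0.60+0.00j, (-0.6-0j)]]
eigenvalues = [(-6.07+0j), (2.63+3.17j), (2.63-3.17j)]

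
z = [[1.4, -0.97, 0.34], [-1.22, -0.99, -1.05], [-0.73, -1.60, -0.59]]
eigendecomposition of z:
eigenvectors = [[0.12,0.92,-0.47], [0.69,-0.39,-0.25], [0.71,-0.02,0.85]]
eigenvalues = [-2.27, 1.81, 0.28]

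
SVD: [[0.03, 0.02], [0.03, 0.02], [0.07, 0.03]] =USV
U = [[-0.39, -0.59], [-0.39, -0.59], [-0.83, 0.55]]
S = [0.09, 0.01]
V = [[-0.9, -0.45], [0.45, -0.9]]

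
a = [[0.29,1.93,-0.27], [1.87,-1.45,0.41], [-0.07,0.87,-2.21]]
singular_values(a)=[3.13, 1.85, 1.44]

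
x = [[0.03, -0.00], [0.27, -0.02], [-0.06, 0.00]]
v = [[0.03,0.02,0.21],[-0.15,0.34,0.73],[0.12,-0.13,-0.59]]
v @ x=[[-0.01,-0.0], [0.04,-0.01], [0.0,0.00]]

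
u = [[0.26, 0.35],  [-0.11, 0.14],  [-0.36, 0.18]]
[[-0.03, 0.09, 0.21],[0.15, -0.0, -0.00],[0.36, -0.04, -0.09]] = u@[[-0.76, 0.18, 0.4], [0.49, 0.11, 0.3]]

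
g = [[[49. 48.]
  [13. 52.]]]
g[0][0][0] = 49.0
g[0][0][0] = 49.0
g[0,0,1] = 48.0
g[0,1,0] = 13.0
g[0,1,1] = 52.0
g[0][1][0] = 13.0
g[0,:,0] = [49.0, 13.0]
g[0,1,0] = 13.0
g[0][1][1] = 52.0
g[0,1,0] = 13.0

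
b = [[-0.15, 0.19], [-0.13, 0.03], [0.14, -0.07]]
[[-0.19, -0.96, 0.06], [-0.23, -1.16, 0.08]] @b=[[0.16,-0.07], [0.20,-0.08]]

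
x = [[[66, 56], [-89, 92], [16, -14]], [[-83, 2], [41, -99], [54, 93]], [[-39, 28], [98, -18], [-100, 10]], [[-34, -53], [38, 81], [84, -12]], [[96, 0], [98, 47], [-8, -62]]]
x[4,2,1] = -62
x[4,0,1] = 0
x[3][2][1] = -12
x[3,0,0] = -34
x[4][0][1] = 0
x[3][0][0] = -34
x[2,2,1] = 10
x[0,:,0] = [66, -89, 16]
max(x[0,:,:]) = 92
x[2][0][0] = -39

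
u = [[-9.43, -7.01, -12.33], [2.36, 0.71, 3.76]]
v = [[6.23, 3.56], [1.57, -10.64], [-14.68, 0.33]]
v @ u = [[-50.35, -41.14, -63.43],[-39.92, -18.56, -59.36],[139.21, 103.14, 182.25]]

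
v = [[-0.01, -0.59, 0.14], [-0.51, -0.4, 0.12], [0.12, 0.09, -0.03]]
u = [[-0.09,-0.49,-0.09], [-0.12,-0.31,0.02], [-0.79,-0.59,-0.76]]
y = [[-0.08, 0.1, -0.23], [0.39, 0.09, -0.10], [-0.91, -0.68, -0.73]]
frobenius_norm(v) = 0.91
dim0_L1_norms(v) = [0.64, 1.08, 0.29]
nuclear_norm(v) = 1.21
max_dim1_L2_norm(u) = 1.24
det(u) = 0.05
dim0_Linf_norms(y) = [0.91, 0.68, 0.73]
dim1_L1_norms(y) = [0.41, 0.58, 2.32]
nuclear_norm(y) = 1.92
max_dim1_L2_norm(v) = 0.66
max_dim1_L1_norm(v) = 1.03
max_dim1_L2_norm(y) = 1.35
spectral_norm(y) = 1.38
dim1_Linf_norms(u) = [0.49, 0.31, 0.79]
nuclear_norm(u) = 1.82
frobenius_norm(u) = 1.38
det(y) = 0.09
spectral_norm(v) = 0.83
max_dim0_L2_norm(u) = 0.83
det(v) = 0.00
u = y + v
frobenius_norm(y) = 1.44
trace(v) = -0.44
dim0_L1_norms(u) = [1.0, 1.39, 0.87]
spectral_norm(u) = 1.32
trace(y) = -0.72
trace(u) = -1.16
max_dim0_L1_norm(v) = 1.08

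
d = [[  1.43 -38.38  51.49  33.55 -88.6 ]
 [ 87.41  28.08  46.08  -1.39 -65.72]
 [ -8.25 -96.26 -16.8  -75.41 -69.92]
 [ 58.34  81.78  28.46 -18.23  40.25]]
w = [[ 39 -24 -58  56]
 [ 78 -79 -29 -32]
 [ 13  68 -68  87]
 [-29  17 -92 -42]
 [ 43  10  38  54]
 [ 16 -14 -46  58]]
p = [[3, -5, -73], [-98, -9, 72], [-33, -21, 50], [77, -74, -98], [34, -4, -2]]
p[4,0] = 34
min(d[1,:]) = -65.72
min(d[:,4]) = -88.6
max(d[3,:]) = 81.78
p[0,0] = 3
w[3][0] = -29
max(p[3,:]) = 77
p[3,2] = -98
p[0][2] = -73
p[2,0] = -33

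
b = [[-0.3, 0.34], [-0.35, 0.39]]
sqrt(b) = [[-0.60, 0.8],[-0.83, 1.03]]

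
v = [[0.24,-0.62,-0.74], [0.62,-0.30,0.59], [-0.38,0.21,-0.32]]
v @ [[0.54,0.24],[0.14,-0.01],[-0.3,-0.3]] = [[0.26, 0.29], [0.12, -0.03], [-0.08, 0.0]]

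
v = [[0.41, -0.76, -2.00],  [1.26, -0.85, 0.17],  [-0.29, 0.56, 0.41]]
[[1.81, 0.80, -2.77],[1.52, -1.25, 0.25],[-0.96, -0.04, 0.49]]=v @ [[0.42, -1.08, -0.2],[-1.24, -0.24, -0.30],[-0.35, -0.53, 1.46]]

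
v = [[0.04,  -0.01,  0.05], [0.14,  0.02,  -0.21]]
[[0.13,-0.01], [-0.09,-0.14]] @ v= [[0.0, -0.0, 0.01], [-0.02, -0.0, 0.02]]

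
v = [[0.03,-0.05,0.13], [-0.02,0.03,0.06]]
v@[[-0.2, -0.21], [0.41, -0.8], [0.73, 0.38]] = [[0.07, 0.08], [0.06, 0.00]]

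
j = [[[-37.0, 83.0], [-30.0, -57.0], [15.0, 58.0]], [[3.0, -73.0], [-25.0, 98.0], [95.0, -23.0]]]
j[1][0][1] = -73.0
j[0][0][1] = 83.0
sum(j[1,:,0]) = 73.0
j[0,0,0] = -37.0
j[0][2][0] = 15.0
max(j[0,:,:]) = 83.0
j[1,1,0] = -25.0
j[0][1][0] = -30.0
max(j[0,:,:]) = 83.0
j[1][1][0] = -25.0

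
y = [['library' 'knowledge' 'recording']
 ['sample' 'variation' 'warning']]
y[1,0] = 'sample'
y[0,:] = ['library', 'knowledge', 'recording']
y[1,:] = ['sample', 'variation', 'warning']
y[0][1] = 'knowledge'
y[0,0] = 'library'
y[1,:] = ['sample', 'variation', 'warning']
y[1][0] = 'sample'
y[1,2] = 'warning'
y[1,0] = 'sample'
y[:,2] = ['recording', 'warning']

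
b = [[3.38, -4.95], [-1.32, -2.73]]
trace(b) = 0.65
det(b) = -15.76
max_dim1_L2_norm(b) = 5.99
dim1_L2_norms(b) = [5.99, 3.03]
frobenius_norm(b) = 6.72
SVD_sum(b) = [[2.72, -5.29], [0.83, -1.62]] + [[0.66, 0.34], [-2.15, -1.11]]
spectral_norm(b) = 6.22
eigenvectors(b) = [[0.98, 0.58], [-0.18, 0.82]]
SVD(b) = [[0.96, 0.29], [0.29, -0.96]] @ diag([6.221224724762717, 2.533488291664493]) @ [[0.46, -0.89], [0.89, 0.46]]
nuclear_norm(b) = 8.75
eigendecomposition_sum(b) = [[3.81, -2.68], [-0.71, 0.5]] + [[-0.43,-2.27], [-0.61,-3.23]]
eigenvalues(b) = [4.31, -3.66]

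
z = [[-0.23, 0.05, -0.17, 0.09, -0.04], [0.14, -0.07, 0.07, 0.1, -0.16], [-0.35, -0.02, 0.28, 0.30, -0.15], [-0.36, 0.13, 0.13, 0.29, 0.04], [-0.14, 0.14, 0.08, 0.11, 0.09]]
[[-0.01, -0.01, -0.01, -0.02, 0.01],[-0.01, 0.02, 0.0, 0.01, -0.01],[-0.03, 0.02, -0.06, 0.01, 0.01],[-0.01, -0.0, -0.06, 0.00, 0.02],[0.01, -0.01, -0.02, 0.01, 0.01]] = z@ [[0.03, 0.03, 0.08, 0.03, -0.05], [-0.01, -0.04, 0.02, 0.03, 0.10], [0.0, 0.04, -0.06, 0.07, 0.01], [-0.0, 0.03, -0.07, 0.01, -0.04], [0.12, -0.06, -0.02, -0.01, -0.03]]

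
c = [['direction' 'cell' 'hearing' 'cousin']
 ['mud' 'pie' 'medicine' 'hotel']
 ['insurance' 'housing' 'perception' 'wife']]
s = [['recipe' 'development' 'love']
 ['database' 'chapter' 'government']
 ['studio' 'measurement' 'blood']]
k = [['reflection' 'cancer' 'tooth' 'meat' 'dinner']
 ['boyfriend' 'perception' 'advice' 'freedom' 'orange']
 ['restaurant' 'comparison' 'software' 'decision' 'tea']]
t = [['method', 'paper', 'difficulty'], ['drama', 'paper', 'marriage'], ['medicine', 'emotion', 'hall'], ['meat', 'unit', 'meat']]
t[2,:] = ['medicine', 'emotion', 'hall']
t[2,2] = 'hall'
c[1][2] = 'medicine'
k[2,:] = ['restaurant', 'comparison', 'software', 'decision', 'tea']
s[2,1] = 'measurement'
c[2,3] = 'wife'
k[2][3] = 'decision'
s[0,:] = ['recipe', 'development', 'love']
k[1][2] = 'advice'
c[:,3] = ['cousin', 'hotel', 'wife']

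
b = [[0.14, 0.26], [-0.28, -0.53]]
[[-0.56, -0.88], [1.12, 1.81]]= b @ [[-3.77, 2.71], [-0.13, -4.85]]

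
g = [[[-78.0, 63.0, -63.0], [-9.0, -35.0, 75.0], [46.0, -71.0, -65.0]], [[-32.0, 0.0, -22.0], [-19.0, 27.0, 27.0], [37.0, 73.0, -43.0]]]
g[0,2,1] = -71.0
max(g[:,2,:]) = 73.0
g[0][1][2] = 75.0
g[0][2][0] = 46.0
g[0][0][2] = -63.0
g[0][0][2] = -63.0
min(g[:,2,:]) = -71.0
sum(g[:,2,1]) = 2.0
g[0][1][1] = -35.0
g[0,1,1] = -35.0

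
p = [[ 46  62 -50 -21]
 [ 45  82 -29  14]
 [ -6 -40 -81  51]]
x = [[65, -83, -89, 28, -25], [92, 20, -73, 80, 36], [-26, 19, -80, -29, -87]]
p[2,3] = 51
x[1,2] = -73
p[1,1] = 82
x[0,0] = 65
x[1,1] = 20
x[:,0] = [65, 92, -26]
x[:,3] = [28, 80, -29]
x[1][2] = -73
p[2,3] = 51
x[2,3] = -29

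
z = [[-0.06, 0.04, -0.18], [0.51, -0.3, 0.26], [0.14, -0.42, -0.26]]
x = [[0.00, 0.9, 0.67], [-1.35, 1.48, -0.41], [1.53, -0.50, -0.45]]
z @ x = [[-0.33, 0.10, 0.02], [0.8, -0.11, 0.35], [0.17, -0.37, 0.38]]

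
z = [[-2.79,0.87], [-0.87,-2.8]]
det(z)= 8.569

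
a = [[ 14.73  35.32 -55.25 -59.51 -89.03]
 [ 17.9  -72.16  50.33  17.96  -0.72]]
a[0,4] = -89.03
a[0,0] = 14.73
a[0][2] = -55.25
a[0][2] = -55.25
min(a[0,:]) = -89.03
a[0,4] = -89.03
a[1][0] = 17.9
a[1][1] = -72.16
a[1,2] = 50.33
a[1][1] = -72.16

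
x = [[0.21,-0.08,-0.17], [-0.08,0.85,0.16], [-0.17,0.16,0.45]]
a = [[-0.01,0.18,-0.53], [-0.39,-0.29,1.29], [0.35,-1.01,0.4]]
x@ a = [[-0.03, 0.23, -0.28], [-0.27, -0.42, 1.20], [0.1, -0.53, 0.48]]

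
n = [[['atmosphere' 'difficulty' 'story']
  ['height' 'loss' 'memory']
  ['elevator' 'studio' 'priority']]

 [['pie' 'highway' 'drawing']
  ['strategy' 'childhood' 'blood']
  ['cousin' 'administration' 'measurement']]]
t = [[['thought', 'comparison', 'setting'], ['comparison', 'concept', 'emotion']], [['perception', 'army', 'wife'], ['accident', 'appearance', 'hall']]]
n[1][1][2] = 'blood'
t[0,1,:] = ['comparison', 'concept', 'emotion']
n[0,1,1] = 'loss'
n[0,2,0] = 'elevator'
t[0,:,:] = [['thought', 'comparison', 'setting'], ['comparison', 'concept', 'emotion']]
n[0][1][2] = 'memory'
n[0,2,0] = 'elevator'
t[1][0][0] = 'perception'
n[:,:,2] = [['story', 'memory', 'priority'], ['drawing', 'blood', 'measurement']]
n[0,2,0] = 'elevator'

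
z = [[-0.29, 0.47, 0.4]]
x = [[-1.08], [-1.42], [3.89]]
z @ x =[[1.20]]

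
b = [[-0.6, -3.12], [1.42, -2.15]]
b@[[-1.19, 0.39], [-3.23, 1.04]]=[[10.79,  -3.48], [5.25,  -1.68]]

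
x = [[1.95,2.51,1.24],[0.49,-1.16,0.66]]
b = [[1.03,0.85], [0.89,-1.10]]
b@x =[[2.43, 1.6, 1.84], [1.2, 3.51, 0.38]]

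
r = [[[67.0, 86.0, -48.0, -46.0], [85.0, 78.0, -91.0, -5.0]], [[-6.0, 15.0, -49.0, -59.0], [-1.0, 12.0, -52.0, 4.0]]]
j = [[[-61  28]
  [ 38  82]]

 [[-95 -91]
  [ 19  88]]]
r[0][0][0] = 67.0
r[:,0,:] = [[67.0, 86.0, -48.0, -46.0], [-6.0, 15.0, -49.0, -59.0]]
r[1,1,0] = -1.0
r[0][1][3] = -5.0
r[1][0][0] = -6.0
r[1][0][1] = 15.0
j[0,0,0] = -61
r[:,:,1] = [[86.0, 78.0], [15.0, 12.0]]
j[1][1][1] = 88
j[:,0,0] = [-61, -95]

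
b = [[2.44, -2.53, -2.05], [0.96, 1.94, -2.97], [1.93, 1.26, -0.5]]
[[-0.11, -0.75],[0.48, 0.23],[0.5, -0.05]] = b @ [[0.14, -0.14], [0.18, 0.17], [-0.0, -0.01]]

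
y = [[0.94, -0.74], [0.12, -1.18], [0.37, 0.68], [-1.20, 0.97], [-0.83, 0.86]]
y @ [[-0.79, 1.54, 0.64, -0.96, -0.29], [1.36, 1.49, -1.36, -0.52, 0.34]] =[[-1.75, 0.34, 1.61, -0.52, -0.52], [-1.7, -1.57, 1.68, 0.5, -0.44], [0.63, 1.58, -0.69, -0.71, 0.12], [2.27, -0.4, -2.09, 0.65, 0.68], [1.83, 0.00, -1.70, 0.35, 0.53]]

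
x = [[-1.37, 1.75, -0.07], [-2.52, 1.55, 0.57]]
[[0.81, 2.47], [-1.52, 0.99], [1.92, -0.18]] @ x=[[-7.33, 5.25, 1.35], [-0.41, -1.13, 0.67], [-2.18, 3.08, -0.24]]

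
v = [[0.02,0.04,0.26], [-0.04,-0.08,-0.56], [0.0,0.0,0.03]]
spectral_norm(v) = 0.63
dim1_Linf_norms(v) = [0.26, 0.56, 0.03]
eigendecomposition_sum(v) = [[0.00, 0.0, 0.00], [-0.0, -0.00, -0.0], [0.00, 0.0, 0.0]] + [[0.02,0.04,0.19], [-0.04,-0.08,-0.38], [-0.0,-0.00,-0.00]] + [[0.00,0.00,0.07],  [0.0,0.0,-0.18],  [0.0,0.00,0.03]]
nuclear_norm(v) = 0.63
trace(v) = -0.03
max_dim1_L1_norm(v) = 0.68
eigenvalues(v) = [0.0, -0.06, 0.03]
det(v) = 0.00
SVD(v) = [[-0.42, -0.48, 0.77], [0.91, -0.18, 0.38], [-0.05, 0.86, 0.51]] @ diag([0.6261540409667244, 0.0055782596785959515, 7.84999110197311e-18]) @ [[-0.07, -0.14, -0.99],[-0.44, -0.88, 0.16],[-0.89, 0.45, 0.00]]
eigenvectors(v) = [[0.89, -0.45, 0.36], [-0.45, 0.89, -0.92], [0.0, 0.00, 0.16]]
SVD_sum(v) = [[0.02, 0.04, 0.26], [-0.04, -0.08, -0.56], [0.00, 0.00, 0.03]] + [[0.0, 0.00, -0.00], [0.00, 0.00, -0.0], [-0.00, -0.00, 0.00]] + [[-0.00,0.0,0.0], [-0.0,0.0,0.00], [-0.00,0.00,0.0]]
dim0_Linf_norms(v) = [0.04, 0.08, 0.56]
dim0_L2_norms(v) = [0.04, 0.09, 0.62]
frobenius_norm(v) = 0.63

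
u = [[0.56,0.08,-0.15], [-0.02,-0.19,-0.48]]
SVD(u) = [[-0.91, -0.43],[-0.43, 0.91]] @ diag([0.6032661601116153, 0.49544923056170653]) @ [[-0.83, 0.01, 0.56], [-0.52, -0.42, -0.75]]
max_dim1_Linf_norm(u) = 0.56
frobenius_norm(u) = 0.78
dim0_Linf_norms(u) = [0.56, 0.19, 0.48]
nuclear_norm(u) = 1.10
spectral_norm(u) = 0.60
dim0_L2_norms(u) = [0.56, 0.21, 0.5]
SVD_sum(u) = [[0.45, -0.01, -0.31], [0.21, -0.00, -0.14]] + [[0.11, 0.09, 0.16], [-0.23, -0.19, -0.34]]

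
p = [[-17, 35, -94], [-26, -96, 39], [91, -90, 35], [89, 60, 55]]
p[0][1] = 35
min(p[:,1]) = -96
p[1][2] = 39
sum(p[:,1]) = -91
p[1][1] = -96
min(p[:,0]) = -26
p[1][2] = 39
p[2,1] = -90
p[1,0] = -26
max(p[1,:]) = 39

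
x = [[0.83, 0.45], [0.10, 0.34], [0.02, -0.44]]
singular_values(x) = [1.01, 0.44]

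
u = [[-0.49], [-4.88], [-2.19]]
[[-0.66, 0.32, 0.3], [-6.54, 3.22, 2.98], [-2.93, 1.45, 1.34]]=u@[[1.34, -0.66, -0.61]]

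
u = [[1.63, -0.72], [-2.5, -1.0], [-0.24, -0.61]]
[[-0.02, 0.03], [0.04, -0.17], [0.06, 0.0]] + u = [[1.61, -0.69], [-2.46, -1.17], [-0.18, -0.61]]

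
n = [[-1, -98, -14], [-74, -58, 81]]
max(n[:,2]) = 81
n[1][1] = -58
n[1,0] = -74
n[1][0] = -74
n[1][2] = 81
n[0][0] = -1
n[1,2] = 81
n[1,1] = -58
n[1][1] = -58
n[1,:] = [-74, -58, 81]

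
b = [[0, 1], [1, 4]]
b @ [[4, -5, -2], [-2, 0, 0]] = [[-2, 0, 0], [-4, -5, -2]]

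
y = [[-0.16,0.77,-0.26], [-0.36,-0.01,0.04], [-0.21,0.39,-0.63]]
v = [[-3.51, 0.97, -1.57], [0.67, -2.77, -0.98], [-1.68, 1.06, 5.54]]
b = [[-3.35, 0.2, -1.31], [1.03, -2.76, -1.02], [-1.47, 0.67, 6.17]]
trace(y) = -0.80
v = y + b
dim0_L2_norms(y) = [0.45, 0.86, 0.68]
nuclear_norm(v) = 12.42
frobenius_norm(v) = 7.71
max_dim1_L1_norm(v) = 8.28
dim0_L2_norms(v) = [3.95, 3.12, 5.84]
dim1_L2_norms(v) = [3.97, 3.01, 5.89]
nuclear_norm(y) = 1.80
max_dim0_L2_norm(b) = 6.39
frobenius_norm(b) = 7.96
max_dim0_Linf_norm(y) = 0.77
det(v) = 54.41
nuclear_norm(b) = 12.72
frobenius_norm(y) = 1.19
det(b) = 58.20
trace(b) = 0.06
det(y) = -0.14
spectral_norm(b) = 6.60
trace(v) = -0.74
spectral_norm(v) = 6.15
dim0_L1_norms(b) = [5.85, 3.63, 8.5]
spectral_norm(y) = 1.07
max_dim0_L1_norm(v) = 8.09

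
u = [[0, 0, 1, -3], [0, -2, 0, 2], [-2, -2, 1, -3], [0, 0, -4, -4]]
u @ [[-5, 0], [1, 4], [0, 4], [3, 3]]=[[-9, -5], [4, -2], [-1, -13], [-12, -28]]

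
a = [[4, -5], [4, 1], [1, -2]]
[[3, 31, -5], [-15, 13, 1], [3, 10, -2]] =a @[[-3, 4, 0], [-3, -3, 1]]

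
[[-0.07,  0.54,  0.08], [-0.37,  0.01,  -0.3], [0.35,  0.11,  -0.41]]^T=[[-0.07,-0.37,0.35], [0.54,0.01,0.11], [0.08,-0.3,-0.41]]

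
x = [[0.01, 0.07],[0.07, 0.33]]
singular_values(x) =[0.34, 0.0]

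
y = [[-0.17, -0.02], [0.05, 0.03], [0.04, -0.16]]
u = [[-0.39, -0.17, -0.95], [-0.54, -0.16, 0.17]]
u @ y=[[0.02, 0.15], [0.09, -0.02]]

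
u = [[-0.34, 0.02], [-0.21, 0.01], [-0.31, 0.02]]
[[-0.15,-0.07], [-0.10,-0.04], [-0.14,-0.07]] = u@[[0.48, 0.20], [0.5, -0.29]]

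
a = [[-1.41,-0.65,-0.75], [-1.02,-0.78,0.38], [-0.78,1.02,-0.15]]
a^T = [[-1.41,-1.02,-0.78], [-0.65,-0.78,1.02], [-0.75,0.38,-0.15]]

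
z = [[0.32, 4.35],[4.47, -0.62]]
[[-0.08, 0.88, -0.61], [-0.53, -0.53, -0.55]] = z@[[-0.12,-0.09,-0.14],[-0.01,0.21,-0.13]]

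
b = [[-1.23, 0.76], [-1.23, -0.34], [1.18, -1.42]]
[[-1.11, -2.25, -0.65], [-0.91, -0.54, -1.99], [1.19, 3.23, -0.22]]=b@[[0.79, 0.87, 1.28], [-0.18, -1.55, 1.22]]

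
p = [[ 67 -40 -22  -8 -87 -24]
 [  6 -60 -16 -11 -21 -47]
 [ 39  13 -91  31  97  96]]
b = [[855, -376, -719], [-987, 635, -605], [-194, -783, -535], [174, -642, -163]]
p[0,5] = -24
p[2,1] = 13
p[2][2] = -91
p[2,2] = -91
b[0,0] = 855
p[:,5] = [-24, -47, 96]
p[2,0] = 39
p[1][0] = 6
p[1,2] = -16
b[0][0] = 855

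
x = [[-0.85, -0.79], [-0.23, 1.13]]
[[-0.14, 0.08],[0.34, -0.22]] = x @ [[-0.1, 0.07], [0.28, -0.18]]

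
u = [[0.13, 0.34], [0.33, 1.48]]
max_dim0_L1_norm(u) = 1.82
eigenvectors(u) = [[-0.97, -0.23], [0.23, -0.97]]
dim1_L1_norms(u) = [0.47, 1.81]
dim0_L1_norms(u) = [0.46, 1.82]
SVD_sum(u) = [[0.08, 0.35], [0.34, 1.48]] + [[0.05, -0.01], [-0.01, 0.0]]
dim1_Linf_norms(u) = [0.34, 1.48]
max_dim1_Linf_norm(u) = 1.48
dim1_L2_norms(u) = [0.36, 1.52]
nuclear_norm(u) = 1.61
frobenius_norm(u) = 1.56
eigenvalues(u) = [0.05, 1.56]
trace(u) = 1.61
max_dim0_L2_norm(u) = 1.52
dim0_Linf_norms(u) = [0.33, 1.48]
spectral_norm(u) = 1.56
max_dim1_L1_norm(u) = 1.81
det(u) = 0.08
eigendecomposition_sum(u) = [[0.05,-0.01], [-0.01,0.00]] + [[0.08, 0.35], [0.34, 1.48]]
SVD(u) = [[-0.23, -0.97], [-0.97, 0.23]] @ diag([1.5585737538189521, 0.05145730178214995]) @ [[-0.23, -0.97], [-0.97, 0.23]]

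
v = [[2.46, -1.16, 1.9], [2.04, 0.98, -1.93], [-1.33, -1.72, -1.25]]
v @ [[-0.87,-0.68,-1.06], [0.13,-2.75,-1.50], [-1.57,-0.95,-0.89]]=[[-5.27, -0.29, -2.56],[1.38, -2.25, -1.91],[2.9, 6.82, 5.10]]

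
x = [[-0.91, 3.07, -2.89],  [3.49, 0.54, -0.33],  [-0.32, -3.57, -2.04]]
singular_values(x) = [4.77, 3.86, 3.25]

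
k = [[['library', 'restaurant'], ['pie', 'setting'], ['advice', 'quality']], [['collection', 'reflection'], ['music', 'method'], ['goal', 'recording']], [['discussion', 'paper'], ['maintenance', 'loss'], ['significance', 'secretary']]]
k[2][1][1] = 'loss'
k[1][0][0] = 'collection'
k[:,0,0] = ['library', 'collection', 'discussion']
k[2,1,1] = 'loss'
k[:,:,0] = [['library', 'pie', 'advice'], ['collection', 'music', 'goal'], ['discussion', 'maintenance', 'significance']]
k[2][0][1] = 'paper'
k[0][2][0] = 'advice'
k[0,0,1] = 'restaurant'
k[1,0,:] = ['collection', 'reflection']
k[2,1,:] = ['maintenance', 'loss']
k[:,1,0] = ['pie', 'music', 'maintenance']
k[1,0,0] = 'collection'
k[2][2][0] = 'significance'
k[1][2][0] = 'goal'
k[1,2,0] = 'goal'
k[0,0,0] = 'library'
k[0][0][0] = 'library'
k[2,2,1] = 'secretary'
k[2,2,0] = 'significance'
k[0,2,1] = 'quality'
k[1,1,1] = 'method'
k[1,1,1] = 'method'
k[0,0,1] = 'restaurant'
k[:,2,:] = [['advice', 'quality'], ['goal', 'recording'], ['significance', 'secretary']]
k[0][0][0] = 'library'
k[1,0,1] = 'reflection'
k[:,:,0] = [['library', 'pie', 'advice'], ['collection', 'music', 'goal'], ['discussion', 'maintenance', 'significance']]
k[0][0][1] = 'restaurant'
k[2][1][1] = 'loss'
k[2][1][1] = 'loss'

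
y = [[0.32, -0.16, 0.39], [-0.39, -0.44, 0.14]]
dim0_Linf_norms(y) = [0.39, 0.44, 0.39]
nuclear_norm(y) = 1.13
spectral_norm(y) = 0.60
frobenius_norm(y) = 0.80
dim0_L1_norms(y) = [0.71, 0.6, 0.53]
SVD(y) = [[0.0, 1.00], [1.00, -0.00]] @ diag([0.6044009178359849, 0.529244301357151]) @ [[-0.64, -0.73, 0.23], [0.61, -0.30, 0.74]]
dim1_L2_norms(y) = [0.53, 0.6]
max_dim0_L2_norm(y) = 0.5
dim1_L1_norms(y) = [0.87, 0.97]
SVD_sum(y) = [[-0.00, -0.0, 0.0], [-0.39, -0.44, 0.14]] + [[0.32, -0.16, 0.39], [-0.0, 0.0, -0.0]]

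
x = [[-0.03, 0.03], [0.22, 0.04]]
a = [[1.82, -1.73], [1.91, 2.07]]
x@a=[[0.00, 0.11], [0.48, -0.30]]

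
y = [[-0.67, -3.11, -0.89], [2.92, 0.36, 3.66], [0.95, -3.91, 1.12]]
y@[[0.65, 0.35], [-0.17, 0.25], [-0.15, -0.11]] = [[0.23, -0.91], [1.29, 0.71], [1.11, -0.77]]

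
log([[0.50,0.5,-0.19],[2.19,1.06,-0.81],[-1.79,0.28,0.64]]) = [[-15.51+8.80j, (6.5-3.63j), (2.91-1.97j)], [2.25+0.45j, (-0.32-0.19j), (-0.94-0.1j)], [(-41.57+24.38j), 16.51-10.05j, (7.59-5.47j)]]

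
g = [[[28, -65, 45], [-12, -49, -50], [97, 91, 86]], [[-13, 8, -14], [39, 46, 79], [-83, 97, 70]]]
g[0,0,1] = -65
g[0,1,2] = -50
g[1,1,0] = 39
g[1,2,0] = -83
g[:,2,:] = [[97, 91, 86], [-83, 97, 70]]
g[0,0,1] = -65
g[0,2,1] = 91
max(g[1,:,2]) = 79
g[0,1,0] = -12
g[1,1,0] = 39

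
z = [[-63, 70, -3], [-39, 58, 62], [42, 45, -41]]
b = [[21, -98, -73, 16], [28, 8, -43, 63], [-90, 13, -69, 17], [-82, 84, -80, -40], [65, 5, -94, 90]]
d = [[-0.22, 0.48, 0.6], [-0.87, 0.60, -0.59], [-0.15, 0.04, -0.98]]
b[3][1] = 84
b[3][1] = 84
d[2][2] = -0.975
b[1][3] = 63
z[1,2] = 62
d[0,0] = -0.218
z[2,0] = 42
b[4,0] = 65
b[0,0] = 21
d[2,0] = -0.154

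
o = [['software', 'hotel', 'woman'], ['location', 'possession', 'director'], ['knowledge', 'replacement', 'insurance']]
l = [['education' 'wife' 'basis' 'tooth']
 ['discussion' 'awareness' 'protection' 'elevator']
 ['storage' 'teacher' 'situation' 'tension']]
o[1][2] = 'director'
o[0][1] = 'hotel'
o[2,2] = 'insurance'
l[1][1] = 'awareness'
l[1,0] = 'discussion'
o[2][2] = 'insurance'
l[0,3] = 'tooth'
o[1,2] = 'director'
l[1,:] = ['discussion', 'awareness', 'protection', 'elevator']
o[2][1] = 'replacement'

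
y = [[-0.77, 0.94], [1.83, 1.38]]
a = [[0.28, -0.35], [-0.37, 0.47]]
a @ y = [[-0.86, -0.22], [1.14, 0.3]]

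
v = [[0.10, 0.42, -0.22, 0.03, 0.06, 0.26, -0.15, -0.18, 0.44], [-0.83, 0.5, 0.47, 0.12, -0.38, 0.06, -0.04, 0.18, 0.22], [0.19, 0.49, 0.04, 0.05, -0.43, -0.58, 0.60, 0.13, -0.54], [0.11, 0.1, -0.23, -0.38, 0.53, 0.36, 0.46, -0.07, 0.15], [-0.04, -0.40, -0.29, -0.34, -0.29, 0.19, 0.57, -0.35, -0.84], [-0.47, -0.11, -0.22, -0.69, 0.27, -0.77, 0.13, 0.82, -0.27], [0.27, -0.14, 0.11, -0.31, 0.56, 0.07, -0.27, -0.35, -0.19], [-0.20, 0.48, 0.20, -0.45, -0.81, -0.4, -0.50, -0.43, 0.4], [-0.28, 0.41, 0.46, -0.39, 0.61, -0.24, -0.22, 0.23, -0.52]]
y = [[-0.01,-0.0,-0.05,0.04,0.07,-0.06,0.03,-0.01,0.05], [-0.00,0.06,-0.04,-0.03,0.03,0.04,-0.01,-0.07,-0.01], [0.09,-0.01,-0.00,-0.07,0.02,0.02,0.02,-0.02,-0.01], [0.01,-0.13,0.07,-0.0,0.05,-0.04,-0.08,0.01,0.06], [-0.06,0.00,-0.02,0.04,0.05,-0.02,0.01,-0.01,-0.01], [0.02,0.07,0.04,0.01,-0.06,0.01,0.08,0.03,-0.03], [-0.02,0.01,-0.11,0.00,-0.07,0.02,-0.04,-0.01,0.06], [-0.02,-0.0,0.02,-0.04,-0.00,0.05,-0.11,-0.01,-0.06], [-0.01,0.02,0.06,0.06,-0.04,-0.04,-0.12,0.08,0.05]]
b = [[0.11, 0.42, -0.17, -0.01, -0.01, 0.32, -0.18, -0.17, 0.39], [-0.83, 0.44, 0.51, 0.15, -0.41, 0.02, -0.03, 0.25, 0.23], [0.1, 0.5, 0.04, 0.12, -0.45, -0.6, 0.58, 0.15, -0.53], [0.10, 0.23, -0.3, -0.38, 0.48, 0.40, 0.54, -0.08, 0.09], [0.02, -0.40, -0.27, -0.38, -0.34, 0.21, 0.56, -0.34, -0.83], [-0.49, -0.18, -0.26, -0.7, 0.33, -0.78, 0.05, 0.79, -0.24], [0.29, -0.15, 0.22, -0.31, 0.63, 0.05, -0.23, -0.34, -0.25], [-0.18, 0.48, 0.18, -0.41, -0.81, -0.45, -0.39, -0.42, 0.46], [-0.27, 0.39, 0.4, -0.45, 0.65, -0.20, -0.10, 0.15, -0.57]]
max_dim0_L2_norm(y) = 0.21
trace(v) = -2.02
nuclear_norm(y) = 1.05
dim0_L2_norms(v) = [1.08, 1.13, 0.85, 1.1, 1.45, 1.18, 1.14, 1.11, 1.34]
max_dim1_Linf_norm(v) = 0.84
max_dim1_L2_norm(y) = 0.19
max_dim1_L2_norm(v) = 1.48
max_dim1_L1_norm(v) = 3.87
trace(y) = 0.11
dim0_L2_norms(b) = [1.07, 1.13, 0.87, 1.13, 1.52, 1.23, 1.09, 1.08, 1.36]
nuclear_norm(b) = 9.22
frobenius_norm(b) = 3.53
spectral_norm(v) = 1.82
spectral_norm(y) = 0.25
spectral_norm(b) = 1.87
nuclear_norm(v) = 9.14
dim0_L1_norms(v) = [2.49, 3.05, 2.24, 2.76, 3.94, 2.93, 2.94, 2.74, 3.57]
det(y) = 0.00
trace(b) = -2.13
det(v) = -0.06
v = y + b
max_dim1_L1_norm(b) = 3.82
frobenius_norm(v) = 3.49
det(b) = -0.00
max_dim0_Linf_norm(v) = 0.84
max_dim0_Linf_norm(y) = 0.13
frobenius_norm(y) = 0.43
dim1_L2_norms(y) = [0.13, 0.12, 0.12, 0.19, 0.09, 0.14, 0.15, 0.14, 0.18]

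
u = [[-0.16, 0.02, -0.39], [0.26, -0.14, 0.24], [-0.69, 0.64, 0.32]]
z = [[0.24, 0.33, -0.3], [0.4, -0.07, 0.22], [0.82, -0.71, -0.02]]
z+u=[[0.08, 0.35, -0.69], [0.66, -0.21, 0.46], [0.13, -0.07, 0.3]]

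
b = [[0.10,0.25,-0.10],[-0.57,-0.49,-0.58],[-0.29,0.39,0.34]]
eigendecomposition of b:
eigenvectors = [[0.13+0.34j,  (0.13-0.34j),  (0.48+0j)], [-0.80+0.00j,  -0.80-0.00j,  0.24+0.00j], [0.24+0.40j,  (0.24-0.4j),  (-0.84+0j)]]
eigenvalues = [(-0.22+0.53j), (-0.22-0.53j), (0.4+0j)]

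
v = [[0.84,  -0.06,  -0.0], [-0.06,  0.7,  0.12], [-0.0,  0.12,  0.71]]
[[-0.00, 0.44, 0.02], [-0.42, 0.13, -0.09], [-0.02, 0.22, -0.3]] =v @ [[-0.05, 0.54, 0.02], [-0.62, 0.18, -0.06], [0.07, 0.28, -0.41]]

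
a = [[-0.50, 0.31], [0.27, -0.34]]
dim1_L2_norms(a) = [0.59, 0.43]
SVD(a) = [[-0.81, 0.59], [0.59, 0.81]] @ diag([0.7213080999623992, 0.11964374170274629]) @ [[0.78,-0.62], [-0.62,-0.78]]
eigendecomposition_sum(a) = [[-0.46, 0.37],[0.32, -0.26]] + [[-0.04, -0.06], [-0.05, -0.08]]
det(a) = 0.09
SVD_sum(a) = [[-0.46, 0.36], [0.33, -0.26]] + [[-0.04,  -0.05], [-0.06,  -0.08]]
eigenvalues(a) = [-0.72, -0.12]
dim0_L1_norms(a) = [0.77, 0.65]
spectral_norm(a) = 0.72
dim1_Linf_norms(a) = [0.5, 0.34]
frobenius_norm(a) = 0.73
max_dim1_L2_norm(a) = 0.59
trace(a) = -0.84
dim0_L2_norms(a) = [0.57, 0.46]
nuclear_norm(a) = 0.84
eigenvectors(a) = [[-0.82, -0.63],[0.58, -0.78]]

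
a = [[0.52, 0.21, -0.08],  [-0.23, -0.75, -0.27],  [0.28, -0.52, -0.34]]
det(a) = 0.00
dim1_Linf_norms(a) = [0.52, 0.75, 0.52]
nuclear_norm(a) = 1.68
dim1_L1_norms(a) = [0.81, 1.25, 1.14]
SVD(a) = [[-0.23, -0.79, -0.57],[0.80, 0.17, -0.57],[0.55, -0.59, 0.59]] @ diag([1.0237419672540333, 0.6523422888933493, 0.00138658004727891]) @ [[-0.15,-0.91,-0.38], [-0.94,0.02,0.33], [-0.30,0.4,-0.87]]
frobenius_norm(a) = 1.21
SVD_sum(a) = [[0.04, 0.22, 0.09], [-0.12, -0.75, -0.31], [-0.08, -0.51, -0.21]] + [[0.48,-0.01,-0.17],[-0.11,0.00,0.04],[0.36,-0.01,-0.13]] + [[0.00, -0.00, 0.00], [0.0, -0.00, 0.0], [-0.00, 0.0, -0.0]]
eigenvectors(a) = [[0.81,  0.29,  -0.07],[-0.28,  -0.40,  0.75],[0.51,  0.87,  0.66]]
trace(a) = -0.57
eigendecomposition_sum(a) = [[0.51, 0.14, -0.11], [-0.18, -0.05, 0.04], [0.32, 0.09, -0.07]] + [[0.0, 0.0, -0.00],[-0.0, -0.00, 0.0],[0.0, 0.00, -0.0]] + [[0.0, 0.07, 0.03],[-0.05, -0.7, -0.31],[-0.04, -0.61, -0.27]]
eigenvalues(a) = [0.4, -0.0, -0.96]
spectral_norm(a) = 1.02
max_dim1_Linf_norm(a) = 0.75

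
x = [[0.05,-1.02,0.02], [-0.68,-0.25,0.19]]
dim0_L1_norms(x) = [0.73, 1.27, 0.21]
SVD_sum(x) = [[-0.19, -0.97, 0.08], [-0.07, -0.38, 0.03]] + [[0.24,-0.05,-0.06], [-0.61,0.13,0.16]]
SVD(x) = [[-0.93, -0.37], [-0.37, 0.93]] @ diag([1.0638746078249395, 0.6873651277344026]) @ [[0.19,0.98,-0.08], [-0.95,0.21,0.25]]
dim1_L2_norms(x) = [1.02, 0.75]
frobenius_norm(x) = 1.27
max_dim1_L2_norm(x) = 1.02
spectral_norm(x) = 1.06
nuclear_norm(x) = 1.75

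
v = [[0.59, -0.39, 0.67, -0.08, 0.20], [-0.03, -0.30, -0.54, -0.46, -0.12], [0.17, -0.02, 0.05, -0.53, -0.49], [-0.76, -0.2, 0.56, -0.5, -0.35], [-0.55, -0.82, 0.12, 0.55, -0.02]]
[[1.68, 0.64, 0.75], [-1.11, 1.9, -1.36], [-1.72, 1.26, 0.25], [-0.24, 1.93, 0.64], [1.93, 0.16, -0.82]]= v@ [[-0.21, -0.47, 0.25], [-1.33, -1.82, 1.22], [1.32, -0.14, 1.78], [1.11, -2.84, 0.18], [2.43, 0.39, -0.49]]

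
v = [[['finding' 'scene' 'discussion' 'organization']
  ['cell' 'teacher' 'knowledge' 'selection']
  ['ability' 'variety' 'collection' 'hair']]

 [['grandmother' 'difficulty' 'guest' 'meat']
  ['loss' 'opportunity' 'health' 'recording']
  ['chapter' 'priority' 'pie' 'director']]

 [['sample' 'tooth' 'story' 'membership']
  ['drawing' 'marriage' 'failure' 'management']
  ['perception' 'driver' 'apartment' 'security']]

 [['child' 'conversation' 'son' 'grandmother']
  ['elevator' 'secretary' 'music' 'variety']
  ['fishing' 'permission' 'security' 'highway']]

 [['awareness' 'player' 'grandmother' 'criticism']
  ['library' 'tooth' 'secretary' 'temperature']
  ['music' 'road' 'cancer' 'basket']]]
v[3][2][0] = 'fishing'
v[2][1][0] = 'drawing'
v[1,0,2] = 'guest'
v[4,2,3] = 'basket'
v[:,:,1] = [['scene', 'teacher', 'variety'], ['difficulty', 'opportunity', 'priority'], ['tooth', 'marriage', 'driver'], ['conversation', 'secretary', 'permission'], ['player', 'tooth', 'road']]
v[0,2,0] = 'ability'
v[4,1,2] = 'secretary'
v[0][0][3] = 'organization'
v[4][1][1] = 'tooth'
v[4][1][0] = 'library'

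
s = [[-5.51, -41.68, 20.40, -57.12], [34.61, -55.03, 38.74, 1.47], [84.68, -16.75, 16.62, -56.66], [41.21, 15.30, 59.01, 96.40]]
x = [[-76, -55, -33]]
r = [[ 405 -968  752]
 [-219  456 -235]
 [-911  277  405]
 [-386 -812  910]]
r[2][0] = -911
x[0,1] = -55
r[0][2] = 752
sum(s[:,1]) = -98.16000000000001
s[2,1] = -16.75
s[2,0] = 84.68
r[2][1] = 277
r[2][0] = -911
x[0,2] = -33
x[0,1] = -55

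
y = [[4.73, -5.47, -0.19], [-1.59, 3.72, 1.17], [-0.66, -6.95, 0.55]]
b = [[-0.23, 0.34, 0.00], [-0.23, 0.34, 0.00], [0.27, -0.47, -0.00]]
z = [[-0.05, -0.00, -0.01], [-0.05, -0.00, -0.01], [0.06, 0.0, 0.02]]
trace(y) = 9.00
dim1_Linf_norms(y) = [5.47, 3.72, 6.95]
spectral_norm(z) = 0.10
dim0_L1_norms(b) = [0.73, 1.15, 0.0]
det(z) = 0.00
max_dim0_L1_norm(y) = 16.14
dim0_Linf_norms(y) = [4.73, 6.95, 1.17]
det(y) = 45.01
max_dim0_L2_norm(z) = 0.09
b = z @ y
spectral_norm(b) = 0.79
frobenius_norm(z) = 0.10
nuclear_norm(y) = 15.21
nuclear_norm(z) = 0.10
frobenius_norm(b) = 0.79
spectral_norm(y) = 10.09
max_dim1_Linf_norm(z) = 0.06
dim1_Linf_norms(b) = [0.34, 0.34, 0.47]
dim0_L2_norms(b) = [0.42, 0.67, 0.0]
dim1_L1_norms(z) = [0.06, 0.06, 0.08]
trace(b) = 0.11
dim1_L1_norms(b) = [0.57, 0.57, 0.74]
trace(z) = -0.03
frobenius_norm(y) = 10.91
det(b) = 0.00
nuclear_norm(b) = 0.82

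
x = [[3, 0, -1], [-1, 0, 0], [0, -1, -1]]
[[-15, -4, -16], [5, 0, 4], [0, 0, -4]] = x@[[-5, 0, -4], [0, -4, 0], [0, 4, 4]]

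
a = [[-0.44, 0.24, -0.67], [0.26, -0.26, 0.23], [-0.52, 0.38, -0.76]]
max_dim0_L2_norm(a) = 1.04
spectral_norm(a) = 1.36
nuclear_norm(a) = 1.55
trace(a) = -1.46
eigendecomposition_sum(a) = [[(-0.45+0j), 0.32-0.00j, -0.63+0.00j],[(0.22-0j), (-0.15+0j), (0.31-0j)],[-0.53+0.00j, (0.38-0j), (-0.75+0j)]] + [[0.05j, (-0.04-0.05j), -0.02-0.06j], [0.02+0.04j, (-0.05-0.03j), (-0.04-0.05j)], [0.01-0.01j, 0.00+0.02j, -0.01+0.02j]] + [[-0.05j, (-0.04+0.05j), (-0.02+0.06j)], [(0.02-0.04j), -0.05+0.03j, -0.04+0.05j], [(0.01+0.01j), 0.00-0.02j, -0.01-0.02j]]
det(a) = -0.01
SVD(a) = [[-0.61,-0.47,-0.64], [0.3,-0.88,0.36], [-0.73,0.03,0.68]] @ diag([1.3616927157894085, 0.16058522231526576, 0.024603539176777108]) @ [[0.53,-0.37,0.76], [-0.24,0.80,0.55], [0.81,0.48,-0.34]]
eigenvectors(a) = [[0.61+0.00j, (-0.69+0j), (-0.69-0j)], [-0.30+0.00j, (-0.65+0.24j), (-0.65-0.24j)], [(0.73+0j), 0.17+0.12j, (0.17-0.12j)]]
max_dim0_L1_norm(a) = 1.66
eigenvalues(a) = [(-1.35+0j), (-0.05+0.03j), (-0.05-0.03j)]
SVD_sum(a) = [[-0.45,0.31,-0.63], [0.22,-0.15,0.31], [-0.53,0.37,-0.76]] + [[0.02, -0.06, -0.04], [0.03, -0.11, -0.08], [-0.0, 0.00, 0.0]] + [[-0.01, -0.01, 0.01], [0.01, 0.0, -0.0], [0.01, 0.01, -0.01]]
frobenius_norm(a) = 1.37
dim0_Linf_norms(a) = [0.52, 0.38, 0.76]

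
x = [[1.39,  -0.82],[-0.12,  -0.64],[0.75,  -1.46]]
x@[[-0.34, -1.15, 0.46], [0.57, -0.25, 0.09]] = [[-0.94, -1.39, 0.57],[-0.32, 0.3, -0.11],[-1.09, -0.5, 0.21]]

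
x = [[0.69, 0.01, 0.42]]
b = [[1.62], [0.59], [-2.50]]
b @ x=[[1.12, 0.02, 0.68], [0.41, 0.01, 0.25], [-1.72, -0.02, -1.05]]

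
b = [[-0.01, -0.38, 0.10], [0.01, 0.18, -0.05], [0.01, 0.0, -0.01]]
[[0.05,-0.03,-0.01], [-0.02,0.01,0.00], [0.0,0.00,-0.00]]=b @[[0.05, 0.09, 0.03], [-0.14, 0.07, 0.03], [-0.01, 0.01, 0.06]]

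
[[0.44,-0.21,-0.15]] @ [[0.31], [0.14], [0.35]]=[[0.05]]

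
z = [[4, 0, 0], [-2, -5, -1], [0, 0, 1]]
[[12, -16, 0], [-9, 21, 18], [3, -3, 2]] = z@[[3, -4, 0], [0, -2, -4], [3, -3, 2]]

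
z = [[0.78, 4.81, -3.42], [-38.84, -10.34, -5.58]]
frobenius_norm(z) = 41.01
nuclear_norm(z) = 46.36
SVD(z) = [[-0.04, 1.0], [1.00, 0.04]] @ diag([40.60664748089217, 5.75662056788139]) @ [[-0.96, -0.26, -0.13], [-0.12, 0.77, -0.63]]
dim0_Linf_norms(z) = [38.84, 10.34, 5.58]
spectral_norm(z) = 40.61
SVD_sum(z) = [[1.47, 0.40, 0.21],[-38.81, -10.51, -5.44]] + [[-0.69,  4.41,  -3.63], [-0.03,  0.17,  -0.14]]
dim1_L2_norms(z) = [5.95, 40.58]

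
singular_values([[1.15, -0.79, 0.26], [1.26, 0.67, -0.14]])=[1.71, 1.07]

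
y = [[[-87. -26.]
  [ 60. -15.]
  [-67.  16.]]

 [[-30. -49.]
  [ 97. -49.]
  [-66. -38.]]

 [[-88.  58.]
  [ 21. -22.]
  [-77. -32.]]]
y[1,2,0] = -66.0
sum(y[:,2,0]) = -210.0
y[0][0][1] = -26.0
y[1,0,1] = -49.0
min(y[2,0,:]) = -88.0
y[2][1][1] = -22.0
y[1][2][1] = -38.0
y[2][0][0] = -88.0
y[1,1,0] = 97.0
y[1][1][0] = 97.0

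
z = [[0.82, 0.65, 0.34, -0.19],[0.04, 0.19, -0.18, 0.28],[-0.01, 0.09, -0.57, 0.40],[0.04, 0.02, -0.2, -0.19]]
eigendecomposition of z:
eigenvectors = [[1.00+0.00j, (-0.69+0j), 0.26-0.12j, (0.26+0.12j)], [(0.07+0j), 0.71+0.00j, -0.15+0.17j, -0.15-0.17j], [(0.01+0j), (0.06+0j), (-0.74+0j), -0.74-0.00j], [0.04+0.00j, (-0.08+0j), -0.35-0.44j, -0.35+0.44j]]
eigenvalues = [(0.86+0j), (0.1+0j), (-0.36+0.22j), (-0.36-0.22j)]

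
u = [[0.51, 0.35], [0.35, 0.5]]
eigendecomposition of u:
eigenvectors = [[0.71,  -0.7], [0.70,  0.71]]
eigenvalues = [0.86, 0.15]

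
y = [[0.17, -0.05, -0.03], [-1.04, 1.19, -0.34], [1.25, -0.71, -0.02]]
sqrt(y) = [[(0.21-0.49j), (-0.04+0.06j), (-0.03+0.14j)], [(-0.8-1j), (1.01+0.12j), (-0.28+0.29j)], [(1.08-2.15j), -0.58+0.27j, (0.02+0.62j)]]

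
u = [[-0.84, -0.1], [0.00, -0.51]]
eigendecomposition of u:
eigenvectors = [[1.0, -0.29],[0.0, 0.96]]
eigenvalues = [-0.84, -0.51]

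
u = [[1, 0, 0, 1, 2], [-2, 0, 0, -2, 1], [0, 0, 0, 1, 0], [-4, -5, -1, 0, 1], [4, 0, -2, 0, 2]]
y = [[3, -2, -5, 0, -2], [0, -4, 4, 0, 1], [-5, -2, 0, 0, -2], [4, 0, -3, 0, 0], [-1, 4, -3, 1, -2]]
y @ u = [[-1, 0, 4, 2, 0], [12, 0, -2, 12, -2], [-9, 0, 4, -1, -16], [4, 0, 0, 1, 8], [-21, -5, 3, -12, -1]]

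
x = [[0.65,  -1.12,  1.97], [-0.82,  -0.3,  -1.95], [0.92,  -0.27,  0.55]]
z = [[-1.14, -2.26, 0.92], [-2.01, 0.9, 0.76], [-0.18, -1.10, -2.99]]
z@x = [[1.96, 1.71, 2.67],[-1.35, 1.78, -5.30],[-1.97, 1.34, 0.15]]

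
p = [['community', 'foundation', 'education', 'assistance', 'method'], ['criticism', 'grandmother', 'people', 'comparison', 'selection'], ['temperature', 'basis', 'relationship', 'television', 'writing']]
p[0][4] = 'method'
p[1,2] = 'people'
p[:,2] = ['education', 'people', 'relationship']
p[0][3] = 'assistance'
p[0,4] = 'method'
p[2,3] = 'television'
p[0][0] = 'community'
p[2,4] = 'writing'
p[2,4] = 'writing'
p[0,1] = 'foundation'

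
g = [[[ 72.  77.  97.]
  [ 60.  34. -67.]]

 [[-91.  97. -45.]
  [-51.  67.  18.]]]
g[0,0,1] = 77.0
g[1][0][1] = 97.0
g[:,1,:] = [[60.0, 34.0, -67.0], [-51.0, 67.0, 18.0]]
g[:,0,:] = [[72.0, 77.0, 97.0], [-91.0, 97.0, -45.0]]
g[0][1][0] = 60.0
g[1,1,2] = 18.0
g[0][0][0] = 72.0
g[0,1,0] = 60.0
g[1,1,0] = -51.0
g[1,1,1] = 67.0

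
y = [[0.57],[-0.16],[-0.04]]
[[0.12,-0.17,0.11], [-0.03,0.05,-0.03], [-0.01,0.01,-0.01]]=y @ [[0.21,-0.29,0.19]]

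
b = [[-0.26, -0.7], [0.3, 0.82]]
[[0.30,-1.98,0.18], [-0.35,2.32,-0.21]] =b@[[0.0, -0.0, 0.0],[-0.43, 2.83, -0.26]]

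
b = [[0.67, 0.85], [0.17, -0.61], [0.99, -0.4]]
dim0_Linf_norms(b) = [0.99, 0.85]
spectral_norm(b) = 1.22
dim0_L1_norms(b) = [1.83, 1.86]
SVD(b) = [[-0.73, 0.55], [0.02, -0.57], [-0.68, -0.61]] @ diag([1.2163706643267318, 1.1103793977579668]) @ [[-0.96, -0.30], [-0.3, 0.96]]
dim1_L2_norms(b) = [1.08, 0.63, 1.07]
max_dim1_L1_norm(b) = 1.52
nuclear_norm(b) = 2.33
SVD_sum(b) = [[0.85, 0.26], [-0.02, -0.01], [0.79, 0.25]] + [[-0.18, 0.59],[0.19, -0.60],[0.20, -0.65]]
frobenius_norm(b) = 1.65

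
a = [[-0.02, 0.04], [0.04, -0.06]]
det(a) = -0.00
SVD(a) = [[-0.53, 0.85],[0.85, 0.53]] @ diag([0.0847213595499958, 0.0047213595499957985]) @ [[0.53, -0.85], [0.85, 0.53]]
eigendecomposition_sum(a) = [[0.00, 0.00], [0.00, 0.0]] + [[-0.02, 0.04], [0.04, -0.06]]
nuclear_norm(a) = 0.09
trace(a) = -0.08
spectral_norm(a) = 0.08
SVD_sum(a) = [[-0.02, 0.04], [0.04, -0.06]] + [[0.0, 0.0], [0.0, 0.00]]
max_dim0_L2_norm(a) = 0.07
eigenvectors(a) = [[0.85, -0.53], [0.53, 0.85]]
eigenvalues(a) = [0.0, -0.08]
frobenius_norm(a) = 0.08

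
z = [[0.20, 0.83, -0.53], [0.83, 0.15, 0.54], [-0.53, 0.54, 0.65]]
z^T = [[0.2, 0.83, -0.53], [0.83, 0.15, 0.54], [-0.53, 0.54, 0.65]]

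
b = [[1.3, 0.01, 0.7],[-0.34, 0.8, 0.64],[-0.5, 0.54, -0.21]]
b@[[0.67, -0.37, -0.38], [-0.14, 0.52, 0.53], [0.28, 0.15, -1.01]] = [[1.07,-0.37,-1.20], [-0.16,0.64,-0.09], [-0.47,0.43,0.69]]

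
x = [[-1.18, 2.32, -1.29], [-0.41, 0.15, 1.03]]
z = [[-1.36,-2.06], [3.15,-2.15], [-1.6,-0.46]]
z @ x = [[2.45, -3.46, -0.37], [-2.84, 6.99, -6.28], [2.08, -3.78, 1.59]]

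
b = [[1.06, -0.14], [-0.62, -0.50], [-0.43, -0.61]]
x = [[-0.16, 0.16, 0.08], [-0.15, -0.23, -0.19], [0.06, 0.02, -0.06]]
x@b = [[-0.30, -0.11],  [0.07, 0.25],  [0.08, 0.02]]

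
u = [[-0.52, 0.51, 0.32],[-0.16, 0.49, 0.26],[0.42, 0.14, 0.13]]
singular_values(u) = [0.97, 0.5, 0.04]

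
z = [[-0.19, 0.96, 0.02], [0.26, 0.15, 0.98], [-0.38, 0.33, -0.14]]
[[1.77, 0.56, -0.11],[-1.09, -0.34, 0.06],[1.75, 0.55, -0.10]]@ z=[[-0.15, 1.75, 0.6], [0.10, -1.08, -0.36], [-0.15, 1.73, 0.59]]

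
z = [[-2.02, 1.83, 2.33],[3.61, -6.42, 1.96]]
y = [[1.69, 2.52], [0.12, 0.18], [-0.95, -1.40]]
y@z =[[5.68,-13.09,8.88], [0.41,-0.94,0.63], [-3.14,7.25,-4.96]]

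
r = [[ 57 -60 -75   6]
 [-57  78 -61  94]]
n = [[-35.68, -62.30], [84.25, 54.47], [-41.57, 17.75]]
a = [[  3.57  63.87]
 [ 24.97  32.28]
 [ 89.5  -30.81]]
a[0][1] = 63.87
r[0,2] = -75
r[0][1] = -60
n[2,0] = -41.57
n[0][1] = -62.3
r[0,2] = -75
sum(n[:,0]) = 7.0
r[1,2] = -61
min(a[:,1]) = -30.81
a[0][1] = 63.87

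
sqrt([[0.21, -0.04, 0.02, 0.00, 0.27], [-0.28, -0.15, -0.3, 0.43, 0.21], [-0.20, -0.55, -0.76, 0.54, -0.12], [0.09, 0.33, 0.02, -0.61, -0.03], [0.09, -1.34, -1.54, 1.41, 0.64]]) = [[(0.46+0.09j),  0.42+0.01j,  0.00+0.06j,  (-1.02-0.01j),  (0.17-0.03j)], [-0.58+0.15j,  (0.21+0.02j),  (-0.41+0.1j),  (0.16-0.01j),  (0.29-0.05j)], [-0.99-0.06j,  -2.00-0.01j,  -0.73-0.04j,  3.80+0.01j,  (0.32+0.02j)], [-0.37+0.09j,  (-0.1+0.01j),  -0.43+0.06j,  0.33-0.01j,  (0.13-0.03j)], [-0.74-0.05j,  -2.53-0.01j,  -1.47-0.03j,  4.40+0.00j,  (1.19+0.02j)]]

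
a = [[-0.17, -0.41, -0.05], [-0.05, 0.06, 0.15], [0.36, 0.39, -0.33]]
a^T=[[-0.17, -0.05, 0.36], [-0.41, 0.06, 0.39], [-0.05, 0.15, -0.33]]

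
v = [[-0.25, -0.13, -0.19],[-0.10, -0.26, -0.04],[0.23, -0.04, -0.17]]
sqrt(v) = [[0.03+0.01j,-0.33+0.33j,-0.52+0.14j], [(-0.28+0.03j),0.08+0.70j,-0.08+0.30j], [0.65-0.02j,-0.16-0.42j,0.24-0.18j]]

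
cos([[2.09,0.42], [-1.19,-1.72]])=[[-0.39, -0.04], [0.12, 0.0]]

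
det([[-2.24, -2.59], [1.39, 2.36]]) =-1.686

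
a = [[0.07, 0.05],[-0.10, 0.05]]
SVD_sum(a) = [[0.06,-0.01],  [-0.11,0.02]] + [[0.01, 0.06], [0.01, 0.03]]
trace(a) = 0.12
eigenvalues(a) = [(0.06+0.07j), (0.06-0.07j)]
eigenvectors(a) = [[-0.08-0.57j, (-0.08+0.57j)],[(0.82+0j), 0.82-0.00j]]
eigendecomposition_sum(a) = [[(0.04+0.03j), (0.02-0.02j)],[-0.05+0.04j, 0.02+0.04j]] + [[0.04-0.03j, (0.02+0.02j)], [(-0.05-0.04j), 0.02-0.04j]]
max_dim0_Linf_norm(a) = 0.1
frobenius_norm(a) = 0.14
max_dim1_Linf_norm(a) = 0.1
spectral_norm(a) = 0.12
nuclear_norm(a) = 0.19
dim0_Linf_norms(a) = [0.1, 0.05]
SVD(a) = [[-0.5, 0.86], [0.86, 0.5]] @ diag([0.12297268759716524, 0.06912103952582023]) @ [[-0.99, 0.15], [0.15, 0.99]]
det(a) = 0.01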